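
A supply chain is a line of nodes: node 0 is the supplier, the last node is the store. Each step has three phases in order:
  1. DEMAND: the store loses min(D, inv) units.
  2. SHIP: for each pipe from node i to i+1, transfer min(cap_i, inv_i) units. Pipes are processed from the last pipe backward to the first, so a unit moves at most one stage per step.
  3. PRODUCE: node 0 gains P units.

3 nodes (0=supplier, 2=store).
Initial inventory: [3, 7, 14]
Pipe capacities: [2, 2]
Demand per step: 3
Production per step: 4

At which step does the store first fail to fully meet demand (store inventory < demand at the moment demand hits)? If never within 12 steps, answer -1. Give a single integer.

Step 1: demand=3,sold=3 ship[1->2]=2 ship[0->1]=2 prod=4 -> [5 7 13]
Step 2: demand=3,sold=3 ship[1->2]=2 ship[0->1]=2 prod=4 -> [7 7 12]
Step 3: demand=3,sold=3 ship[1->2]=2 ship[0->1]=2 prod=4 -> [9 7 11]
Step 4: demand=3,sold=3 ship[1->2]=2 ship[0->1]=2 prod=4 -> [11 7 10]
Step 5: demand=3,sold=3 ship[1->2]=2 ship[0->1]=2 prod=4 -> [13 7 9]
Step 6: demand=3,sold=3 ship[1->2]=2 ship[0->1]=2 prod=4 -> [15 7 8]
Step 7: demand=3,sold=3 ship[1->2]=2 ship[0->1]=2 prod=4 -> [17 7 7]
Step 8: demand=3,sold=3 ship[1->2]=2 ship[0->1]=2 prod=4 -> [19 7 6]
Step 9: demand=3,sold=3 ship[1->2]=2 ship[0->1]=2 prod=4 -> [21 7 5]
Step 10: demand=3,sold=3 ship[1->2]=2 ship[0->1]=2 prod=4 -> [23 7 4]
Step 11: demand=3,sold=3 ship[1->2]=2 ship[0->1]=2 prod=4 -> [25 7 3]
Step 12: demand=3,sold=3 ship[1->2]=2 ship[0->1]=2 prod=4 -> [27 7 2]
No stockout in 12 steps

-1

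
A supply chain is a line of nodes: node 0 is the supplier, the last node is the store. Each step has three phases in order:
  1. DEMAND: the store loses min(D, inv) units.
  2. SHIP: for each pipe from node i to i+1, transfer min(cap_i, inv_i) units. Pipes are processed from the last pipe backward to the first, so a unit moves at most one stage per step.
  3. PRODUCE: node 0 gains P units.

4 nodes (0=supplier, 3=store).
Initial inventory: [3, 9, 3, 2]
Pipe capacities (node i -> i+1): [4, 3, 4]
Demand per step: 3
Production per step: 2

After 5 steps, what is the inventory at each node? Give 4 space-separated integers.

Step 1: demand=3,sold=2 ship[2->3]=3 ship[1->2]=3 ship[0->1]=3 prod=2 -> inv=[2 9 3 3]
Step 2: demand=3,sold=3 ship[2->3]=3 ship[1->2]=3 ship[0->1]=2 prod=2 -> inv=[2 8 3 3]
Step 3: demand=3,sold=3 ship[2->3]=3 ship[1->2]=3 ship[0->1]=2 prod=2 -> inv=[2 7 3 3]
Step 4: demand=3,sold=3 ship[2->3]=3 ship[1->2]=3 ship[0->1]=2 prod=2 -> inv=[2 6 3 3]
Step 5: demand=3,sold=3 ship[2->3]=3 ship[1->2]=3 ship[0->1]=2 prod=2 -> inv=[2 5 3 3]

2 5 3 3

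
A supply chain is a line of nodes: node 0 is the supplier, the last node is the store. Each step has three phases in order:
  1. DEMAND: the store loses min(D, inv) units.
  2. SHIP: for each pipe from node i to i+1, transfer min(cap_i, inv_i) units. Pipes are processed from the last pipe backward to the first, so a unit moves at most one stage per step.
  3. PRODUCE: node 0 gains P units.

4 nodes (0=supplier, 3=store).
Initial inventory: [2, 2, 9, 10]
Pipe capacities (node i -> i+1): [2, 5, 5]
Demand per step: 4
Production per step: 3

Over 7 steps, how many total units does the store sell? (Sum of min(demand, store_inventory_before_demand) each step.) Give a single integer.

Answer: 28

Derivation:
Step 1: sold=4 (running total=4) -> [3 2 6 11]
Step 2: sold=4 (running total=8) -> [4 2 3 12]
Step 3: sold=4 (running total=12) -> [5 2 2 11]
Step 4: sold=4 (running total=16) -> [6 2 2 9]
Step 5: sold=4 (running total=20) -> [7 2 2 7]
Step 6: sold=4 (running total=24) -> [8 2 2 5]
Step 7: sold=4 (running total=28) -> [9 2 2 3]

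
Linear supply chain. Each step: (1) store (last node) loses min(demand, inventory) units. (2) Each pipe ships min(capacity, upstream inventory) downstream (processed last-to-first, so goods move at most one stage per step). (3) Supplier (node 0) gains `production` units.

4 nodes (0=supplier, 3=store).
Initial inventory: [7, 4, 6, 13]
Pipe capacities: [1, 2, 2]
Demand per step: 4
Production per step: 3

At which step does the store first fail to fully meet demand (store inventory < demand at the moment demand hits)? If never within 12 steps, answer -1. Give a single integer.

Step 1: demand=4,sold=4 ship[2->3]=2 ship[1->2]=2 ship[0->1]=1 prod=3 -> [9 3 6 11]
Step 2: demand=4,sold=4 ship[2->3]=2 ship[1->2]=2 ship[0->1]=1 prod=3 -> [11 2 6 9]
Step 3: demand=4,sold=4 ship[2->3]=2 ship[1->2]=2 ship[0->1]=1 prod=3 -> [13 1 6 7]
Step 4: demand=4,sold=4 ship[2->3]=2 ship[1->2]=1 ship[0->1]=1 prod=3 -> [15 1 5 5]
Step 5: demand=4,sold=4 ship[2->3]=2 ship[1->2]=1 ship[0->1]=1 prod=3 -> [17 1 4 3]
Step 6: demand=4,sold=3 ship[2->3]=2 ship[1->2]=1 ship[0->1]=1 prod=3 -> [19 1 3 2]
Step 7: demand=4,sold=2 ship[2->3]=2 ship[1->2]=1 ship[0->1]=1 prod=3 -> [21 1 2 2]
Step 8: demand=4,sold=2 ship[2->3]=2 ship[1->2]=1 ship[0->1]=1 prod=3 -> [23 1 1 2]
Step 9: demand=4,sold=2 ship[2->3]=1 ship[1->2]=1 ship[0->1]=1 prod=3 -> [25 1 1 1]
Step 10: demand=4,sold=1 ship[2->3]=1 ship[1->2]=1 ship[0->1]=1 prod=3 -> [27 1 1 1]
Step 11: demand=4,sold=1 ship[2->3]=1 ship[1->2]=1 ship[0->1]=1 prod=3 -> [29 1 1 1]
Step 12: demand=4,sold=1 ship[2->3]=1 ship[1->2]=1 ship[0->1]=1 prod=3 -> [31 1 1 1]
First stockout at step 6

6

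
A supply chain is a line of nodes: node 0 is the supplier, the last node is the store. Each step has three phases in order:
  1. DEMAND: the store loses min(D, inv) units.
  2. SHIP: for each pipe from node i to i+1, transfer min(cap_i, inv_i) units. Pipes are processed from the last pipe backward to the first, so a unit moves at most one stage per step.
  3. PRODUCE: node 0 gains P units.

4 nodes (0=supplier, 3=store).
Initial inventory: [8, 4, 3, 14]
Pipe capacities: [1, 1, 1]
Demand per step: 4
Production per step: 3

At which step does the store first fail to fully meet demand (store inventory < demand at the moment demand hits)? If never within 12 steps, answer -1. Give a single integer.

Step 1: demand=4,sold=4 ship[2->3]=1 ship[1->2]=1 ship[0->1]=1 prod=3 -> [10 4 3 11]
Step 2: demand=4,sold=4 ship[2->3]=1 ship[1->2]=1 ship[0->1]=1 prod=3 -> [12 4 3 8]
Step 3: demand=4,sold=4 ship[2->3]=1 ship[1->2]=1 ship[0->1]=1 prod=3 -> [14 4 3 5]
Step 4: demand=4,sold=4 ship[2->3]=1 ship[1->2]=1 ship[0->1]=1 prod=3 -> [16 4 3 2]
Step 5: demand=4,sold=2 ship[2->3]=1 ship[1->2]=1 ship[0->1]=1 prod=3 -> [18 4 3 1]
Step 6: demand=4,sold=1 ship[2->3]=1 ship[1->2]=1 ship[0->1]=1 prod=3 -> [20 4 3 1]
Step 7: demand=4,sold=1 ship[2->3]=1 ship[1->2]=1 ship[0->1]=1 prod=3 -> [22 4 3 1]
Step 8: demand=4,sold=1 ship[2->3]=1 ship[1->2]=1 ship[0->1]=1 prod=3 -> [24 4 3 1]
Step 9: demand=4,sold=1 ship[2->3]=1 ship[1->2]=1 ship[0->1]=1 prod=3 -> [26 4 3 1]
Step 10: demand=4,sold=1 ship[2->3]=1 ship[1->2]=1 ship[0->1]=1 prod=3 -> [28 4 3 1]
Step 11: demand=4,sold=1 ship[2->3]=1 ship[1->2]=1 ship[0->1]=1 prod=3 -> [30 4 3 1]
Step 12: demand=4,sold=1 ship[2->3]=1 ship[1->2]=1 ship[0->1]=1 prod=3 -> [32 4 3 1]
First stockout at step 5

5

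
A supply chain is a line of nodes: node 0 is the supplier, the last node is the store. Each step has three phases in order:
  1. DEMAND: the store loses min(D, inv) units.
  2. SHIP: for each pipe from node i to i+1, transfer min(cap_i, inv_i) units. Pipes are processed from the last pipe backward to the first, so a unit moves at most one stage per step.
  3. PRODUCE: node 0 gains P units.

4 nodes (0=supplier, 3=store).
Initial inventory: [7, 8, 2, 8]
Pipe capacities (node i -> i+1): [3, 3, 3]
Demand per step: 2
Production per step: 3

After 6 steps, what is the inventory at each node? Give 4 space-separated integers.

Step 1: demand=2,sold=2 ship[2->3]=2 ship[1->2]=3 ship[0->1]=3 prod=3 -> inv=[7 8 3 8]
Step 2: demand=2,sold=2 ship[2->3]=3 ship[1->2]=3 ship[0->1]=3 prod=3 -> inv=[7 8 3 9]
Step 3: demand=2,sold=2 ship[2->3]=3 ship[1->2]=3 ship[0->1]=3 prod=3 -> inv=[7 8 3 10]
Step 4: demand=2,sold=2 ship[2->3]=3 ship[1->2]=3 ship[0->1]=3 prod=3 -> inv=[7 8 3 11]
Step 5: demand=2,sold=2 ship[2->3]=3 ship[1->2]=3 ship[0->1]=3 prod=3 -> inv=[7 8 3 12]
Step 6: demand=2,sold=2 ship[2->3]=3 ship[1->2]=3 ship[0->1]=3 prod=3 -> inv=[7 8 3 13]

7 8 3 13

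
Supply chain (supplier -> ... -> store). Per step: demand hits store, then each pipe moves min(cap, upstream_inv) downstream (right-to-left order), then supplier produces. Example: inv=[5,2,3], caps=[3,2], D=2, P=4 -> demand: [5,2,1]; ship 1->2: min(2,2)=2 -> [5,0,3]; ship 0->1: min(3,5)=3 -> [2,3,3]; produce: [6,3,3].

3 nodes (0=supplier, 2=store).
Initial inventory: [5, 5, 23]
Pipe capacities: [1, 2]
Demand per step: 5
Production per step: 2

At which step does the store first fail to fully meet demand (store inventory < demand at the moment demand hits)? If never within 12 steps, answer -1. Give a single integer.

Step 1: demand=5,sold=5 ship[1->2]=2 ship[0->1]=1 prod=2 -> [6 4 20]
Step 2: demand=5,sold=5 ship[1->2]=2 ship[0->1]=1 prod=2 -> [7 3 17]
Step 3: demand=5,sold=5 ship[1->2]=2 ship[0->1]=1 prod=2 -> [8 2 14]
Step 4: demand=5,sold=5 ship[1->2]=2 ship[0->1]=1 prod=2 -> [9 1 11]
Step 5: demand=5,sold=5 ship[1->2]=1 ship[0->1]=1 prod=2 -> [10 1 7]
Step 6: demand=5,sold=5 ship[1->2]=1 ship[0->1]=1 prod=2 -> [11 1 3]
Step 7: demand=5,sold=3 ship[1->2]=1 ship[0->1]=1 prod=2 -> [12 1 1]
Step 8: demand=5,sold=1 ship[1->2]=1 ship[0->1]=1 prod=2 -> [13 1 1]
Step 9: demand=5,sold=1 ship[1->2]=1 ship[0->1]=1 prod=2 -> [14 1 1]
Step 10: demand=5,sold=1 ship[1->2]=1 ship[0->1]=1 prod=2 -> [15 1 1]
Step 11: demand=5,sold=1 ship[1->2]=1 ship[0->1]=1 prod=2 -> [16 1 1]
Step 12: demand=5,sold=1 ship[1->2]=1 ship[0->1]=1 prod=2 -> [17 1 1]
First stockout at step 7

7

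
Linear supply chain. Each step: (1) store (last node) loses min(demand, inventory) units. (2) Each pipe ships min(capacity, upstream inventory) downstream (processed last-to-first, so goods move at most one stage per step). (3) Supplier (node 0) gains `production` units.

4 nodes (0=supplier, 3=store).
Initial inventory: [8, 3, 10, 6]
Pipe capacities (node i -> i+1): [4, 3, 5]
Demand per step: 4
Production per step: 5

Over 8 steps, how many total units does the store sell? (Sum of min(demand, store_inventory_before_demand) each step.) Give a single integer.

Step 1: sold=4 (running total=4) -> [9 4 8 7]
Step 2: sold=4 (running total=8) -> [10 5 6 8]
Step 3: sold=4 (running total=12) -> [11 6 4 9]
Step 4: sold=4 (running total=16) -> [12 7 3 9]
Step 5: sold=4 (running total=20) -> [13 8 3 8]
Step 6: sold=4 (running total=24) -> [14 9 3 7]
Step 7: sold=4 (running total=28) -> [15 10 3 6]
Step 8: sold=4 (running total=32) -> [16 11 3 5]

Answer: 32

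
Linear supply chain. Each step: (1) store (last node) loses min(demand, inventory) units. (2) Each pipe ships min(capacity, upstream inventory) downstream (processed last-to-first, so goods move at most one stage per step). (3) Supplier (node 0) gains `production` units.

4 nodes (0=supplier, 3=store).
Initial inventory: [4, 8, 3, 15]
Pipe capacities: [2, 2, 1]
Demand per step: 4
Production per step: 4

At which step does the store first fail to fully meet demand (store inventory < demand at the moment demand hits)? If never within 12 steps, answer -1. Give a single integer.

Step 1: demand=4,sold=4 ship[2->3]=1 ship[1->2]=2 ship[0->1]=2 prod=4 -> [6 8 4 12]
Step 2: demand=4,sold=4 ship[2->3]=1 ship[1->2]=2 ship[0->1]=2 prod=4 -> [8 8 5 9]
Step 3: demand=4,sold=4 ship[2->3]=1 ship[1->2]=2 ship[0->1]=2 prod=4 -> [10 8 6 6]
Step 4: demand=4,sold=4 ship[2->3]=1 ship[1->2]=2 ship[0->1]=2 prod=4 -> [12 8 7 3]
Step 5: demand=4,sold=3 ship[2->3]=1 ship[1->2]=2 ship[0->1]=2 prod=4 -> [14 8 8 1]
Step 6: demand=4,sold=1 ship[2->3]=1 ship[1->2]=2 ship[0->1]=2 prod=4 -> [16 8 9 1]
Step 7: demand=4,sold=1 ship[2->3]=1 ship[1->2]=2 ship[0->1]=2 prod=4 -> [18 8 10 1]
Step 8: demand=4,sold=1 ship[2->3]=1 ship[1->2]=2 ship[0->1]=2 prod=4 -> [20 8 11 1]
Step 9: demand=4,sold=1 ship[2->3]=1 ship[1->2]=2 ship[0->1]=2 prod=4 -> [22 8 12 1]
Step 10: demand=4,sold=1 ship[2->3]=1 ship[1->2]=2 ship[0->1]=2 prod=4 -> [24 8 13 1]
Step 11: demand=4,sold=1 ship[2->3]=1 ship[1->2]=2 ship[0->1]=2 prod=4 -> [26 8 14 1]
Step 12: demand=4,sold=1 ship[2->3]=1 ship[1->2]=2 ship[0->1]=2 prod=4 -> [28 8 15 1]
First stockout at step 5

5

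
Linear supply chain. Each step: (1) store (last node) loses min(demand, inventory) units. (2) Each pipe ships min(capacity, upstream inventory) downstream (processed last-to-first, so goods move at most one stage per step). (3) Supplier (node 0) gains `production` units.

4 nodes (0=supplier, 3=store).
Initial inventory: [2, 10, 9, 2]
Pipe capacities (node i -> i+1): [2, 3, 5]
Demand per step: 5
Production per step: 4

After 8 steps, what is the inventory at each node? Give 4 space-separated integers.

Step 1: demand=5,sold=2 ship[2->3]=5 ship[1->2]=3 ship[0->1]=2 prod=4 -> inv=[4 9 7 5]
Step 2: demand=5,sold=5 ship[2->3]=5 ship[1->2]=3 ship[0->1]=2 prod=4 -> inv=[6 8 5 5]
Step 3: demand=5,sold=5 ship[2->3]=5 ship[1->2]=3 ship[0->1]=2 prod=4 -> inv=[8 7 3 5]
Step 4: demand=5,sold=5 ship[2->3]=3 ship[1->2]=3 ship[0->1]=2 prod=4 -> inv=[10 6 3 3]
Step 5: demand=5,sold=3 ship[2->3]=3 ship[1->2]=3 ship[0->1]=2 prod=4 -> inv=[12 5 3 3]
Step 6: demand=5,sold=3 ship[2->3]=3 ship[1->2]=3 ship[0->1]=2 prod=4 -> inv=[14 4 3 3]
Step 7: demand=5,sold=3 ship[2->3]=3 ship[1->2]=3 ship[0->1]=2 prod=4 -> inv=[16 3 3 3]
Step 8: demand=5,sold=3 ship[2->3]=3 ship[1->2]=3 ship[0->1]=2 prod=4 -> inv=[18 2 3 3]

18 2 3 3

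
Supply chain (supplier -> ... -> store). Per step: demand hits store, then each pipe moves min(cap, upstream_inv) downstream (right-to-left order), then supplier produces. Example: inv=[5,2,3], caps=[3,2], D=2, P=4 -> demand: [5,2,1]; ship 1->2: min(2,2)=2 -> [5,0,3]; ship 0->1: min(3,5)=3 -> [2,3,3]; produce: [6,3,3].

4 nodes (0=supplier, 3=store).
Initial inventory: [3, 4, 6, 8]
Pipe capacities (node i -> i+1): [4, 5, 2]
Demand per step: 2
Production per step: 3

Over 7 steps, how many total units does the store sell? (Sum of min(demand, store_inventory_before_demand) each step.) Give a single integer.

Answer: 14

Derivation:
Step 1: sold=2 (running total=2) -> [3 3 8 8]
Step 2: sold=2 (running total=4) -> [3 3 9 8]
Step 3: sold=2 (running total=6) -> [3 3 10 8]
Step 4: sold=2 (running total=8) -> [3 3 11 8]
Step 5: sold=2 (running total=10) -> [3 3 12 8]
Step 6: sold=2 (running total=12) -> [3 3 13 8]
Step 7: sold=2 (running total=14) -> [3 3 14 8]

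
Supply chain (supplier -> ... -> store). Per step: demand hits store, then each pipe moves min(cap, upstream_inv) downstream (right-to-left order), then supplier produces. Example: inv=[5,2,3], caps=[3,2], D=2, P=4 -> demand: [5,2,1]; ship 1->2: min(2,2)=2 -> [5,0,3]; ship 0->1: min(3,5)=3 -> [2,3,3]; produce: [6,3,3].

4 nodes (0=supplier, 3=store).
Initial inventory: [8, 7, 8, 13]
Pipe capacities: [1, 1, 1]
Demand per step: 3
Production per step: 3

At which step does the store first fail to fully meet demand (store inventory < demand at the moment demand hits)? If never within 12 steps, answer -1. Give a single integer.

Step 1: demand=3,sold=3 ship[2->3]=1 ship[1->2]=1 ship[0->1]=1 prod=3 -> [10 7 8 11]
Step 2: demand=3,sold=3 ship[2->3]=1 ship[1->2]=1 ship[0->1]=1 prod=3 -> [12 7 8 9]
Step 3: demand=3,sold=3 ship[2->3]=1 ship[1->2]=1 ship[0->1]=1 prod=3 -> [14 7 8 7]
Step 4: demand=3,sold=3 ship[2->3]=1 ship[1->2]=1 ship[0->1]=1 prod=3 -> [16 7 8 5]
Step 5: demand=3,sold=3 ship[2->3]=1 ship[1->2]=1 ship[0->1]=1 prod=3 -> [18 7 8 3]
Step 6: demand=3,sold=3 ship[2->3]=1 ship[1->2]=1 ship[0->1]=1 prod=3 -> [20 7 8 1]
Step 7: demand=3,sold=1 ship[2->3]=1 ship[1->2]=1 ship[0->1]=1 prod=3 -> [22 7 8 1]
Step 8: demand=3,sold=1 ship[2->3]=1 ship[1->2]=1 ship[0->1]=1 prod=3 -> [24 7 8 1]
Step 9: demand=3,sold=1 ship[2->3]=1 ship[1->2]=1 ship[0->1]=1 prod=3 -> [26 7 8 1]
Step 10: demand=3,sold=1 ship[2->3]=1 ship[1->2]=1 ship[0->1]=1 prod=3 -> [28 7 8 1]
Step 11: demand=3,sold=1 ship[2->3]=1 ship[1->2]=1 ship[0->1]=1 prod=3 -> [30 7 8 1]
Step 12: demand=3,sold=1 ship[2->3]=1 ship[1->2]=1 ship[0->1]=1 prod=3 -> [32 7 8 1]
First stockout at step 7

7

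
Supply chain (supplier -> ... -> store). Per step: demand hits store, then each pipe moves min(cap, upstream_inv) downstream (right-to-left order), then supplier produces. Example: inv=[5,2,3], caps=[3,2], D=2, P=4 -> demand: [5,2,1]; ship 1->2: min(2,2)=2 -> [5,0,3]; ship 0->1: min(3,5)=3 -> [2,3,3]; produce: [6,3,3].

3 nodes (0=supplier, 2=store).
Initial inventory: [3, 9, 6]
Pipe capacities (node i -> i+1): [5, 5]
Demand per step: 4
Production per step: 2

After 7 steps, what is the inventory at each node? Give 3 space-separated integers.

Step 1: demand=4,sold=4 ship[1->2]=5 ship[0->1]=3 prod=2 -> inv=[2 7 7]
Step 2: demand=4,sold=4 ship[1->2]=5 ship[0->1]=2 prod=2 -> inv=[2 4 8]
Step 3: demand=4,sold=4 ship[1->2]=4 ship[0->1]=2 prod=2 -> inv=[2 2 8]
Step 4: demand=4,sold=4 ship[1->2]=2 ship[0->1]=2 prod=2 -> inv=[2 2 6]
Step 5: demand=4,sold=4 ship[1->2]=2 ship[0->1]=2 prod=2 -> inv=[2 2 4]
Step 6: demand=4,sold=4 ship[1->2]=2 ship[0->1]=2 prod=2 -> inv=[2 2 2]
Step 7: demand=4,sold=2 ship[1->2]=2 ship[0->1]=2 prod=2 -> inv=[2 2 2]

2 2 2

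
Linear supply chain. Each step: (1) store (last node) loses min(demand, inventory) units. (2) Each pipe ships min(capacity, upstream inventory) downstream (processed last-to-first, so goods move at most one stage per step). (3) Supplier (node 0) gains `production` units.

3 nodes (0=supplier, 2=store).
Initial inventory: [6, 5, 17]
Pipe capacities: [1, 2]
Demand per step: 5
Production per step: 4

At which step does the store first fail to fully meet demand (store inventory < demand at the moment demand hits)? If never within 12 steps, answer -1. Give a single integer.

Step 1: demand=5,sold=5 ship[1->2]=2 ship[0->1]=1 prod=4 -> [9 4 14]
Step 2: demand=5,sold=5 ship[1->2]=2 ship[0->1]=1 prod=4 -> [12 3 11]
Step 3: demand=5,sold=5 ship[1->2]=2 ship[0->1]=1 prod=4 -> [15 2 8]
Step 4: demand=5,sold=5 ship[1->2]=2 ship[0->1]=1 prod=4 -> [18 1 5]
Step 5: demand=5,sold=5 ship[1->2]=1 ship[0->1]=1 prod=4 -> [21 1 1]
Step 6: demand=5,sold=1 ship[1->2]=1 ship[0->1]=1 prod=4 -> [24 1 1]
Step 7: demand=5,sold=1 ship[1->2]=1 ship[0->1]=1 prod=4 -> [27 1 1]
Step 8: demand=5,sold=1 ship[1->2]=1 ship[0->1]=1 prod=4 -> [30 1 1]
Step 9: demand=5,sold=1 ship[1->2]=1 ship[0->1]=1 prod=4 -> [33 1 1]
Step 10: demand=5,sold=1 ship[1->2]=1 ship[0->1]=1 prod=4 -> [36 1 1]
Step 11: demand=5,sold=1 ship[1->2]=1 ship[0->1]=1 prod=4 -> [39 1 1]
Step 12: demand=5,sold=1 ship[1->2]=1 ship[0->1]=1 prod=4 -> [42 1 1]
First stockout at step 6

6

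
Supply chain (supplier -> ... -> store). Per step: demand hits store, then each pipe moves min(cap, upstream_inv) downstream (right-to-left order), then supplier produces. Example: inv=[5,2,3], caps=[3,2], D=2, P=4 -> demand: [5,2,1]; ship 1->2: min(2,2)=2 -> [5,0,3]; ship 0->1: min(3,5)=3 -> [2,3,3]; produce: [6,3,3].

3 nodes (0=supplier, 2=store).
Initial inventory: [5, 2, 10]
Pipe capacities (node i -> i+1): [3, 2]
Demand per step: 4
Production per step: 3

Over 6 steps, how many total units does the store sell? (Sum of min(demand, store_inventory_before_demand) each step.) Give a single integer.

Step 1: sold=4 (running total=4) -> [5 3 8]
Step 2: sold=4 (running total=8) -> [5 4 6]
Step 3: sold=4 (running total=12) -> [5 5 4]
Step 4: sold=4 (running total=16) -> [5 6 2]
Step 5: sold=2 (running total=18) -> [5 7 2]
Step 6: sold=2 (running total=20) -> [5 8 2]

Answer: 20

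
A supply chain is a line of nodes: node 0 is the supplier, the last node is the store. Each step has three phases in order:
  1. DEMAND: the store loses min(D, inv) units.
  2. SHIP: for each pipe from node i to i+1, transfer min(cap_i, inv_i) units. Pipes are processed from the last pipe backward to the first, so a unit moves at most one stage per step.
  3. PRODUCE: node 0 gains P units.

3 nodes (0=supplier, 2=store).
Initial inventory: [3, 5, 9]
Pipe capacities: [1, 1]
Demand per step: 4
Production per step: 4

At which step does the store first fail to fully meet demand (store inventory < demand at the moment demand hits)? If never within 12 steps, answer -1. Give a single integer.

Step 1: demand=4,sold=4 ship[1->2]=1 ship[0->1]=1 prod=4 -> [6 5 6]
Step 2: demand=4,sold=4 ship[1->2]=1 ship[0->1]=1 prod=4 -> [9 5 3]
Step 3: demand=4,sold=3 ship[1->2]=1 ship[0->1]=1 prod=4 -> [12 5 1]
Step 4: demand=4,sold=1 ship[1->2]=1 ship[0->1]=1 prod=4 -> [15 5 1]
Step 5: demand=4,sold=1 ship[1->2]=1 ship[0->1]=1 prod=4 -> [18 5 1]
Step 6: demand=4,sold=1 ship[1->2]=1 ship[0->1]=1 prod=4 -> [21 5 1]
Step 7: demand=4,sold=1 ship[1->2]=1 ship[0->1]=1 prod=4 -> [24 5 1]
Step 8: demand=4,sold=1 ship[1->2]=1 ship[0->1]=1 prod=4 -> [27 5 1]
Step 9: demand=4,sold=1 ship[1->2]=1 ship[0->1]=1 prod=4 -> [30 5 1]
Step 10: demand=4,sold=1 ship[1->2]=1 ship[0->1]=1 prod=4 -> [33 5 1]
Step 11: demand=4,sold=1 ship[1->2]=1 ship[0->1]=1 prod=4 -> [36 5 1]
Step 12: demand=4,sold=1 ship[1->2]=1 ship[0->1]=1 prod=4 -> [39 5 1]
First stockout at step 3

3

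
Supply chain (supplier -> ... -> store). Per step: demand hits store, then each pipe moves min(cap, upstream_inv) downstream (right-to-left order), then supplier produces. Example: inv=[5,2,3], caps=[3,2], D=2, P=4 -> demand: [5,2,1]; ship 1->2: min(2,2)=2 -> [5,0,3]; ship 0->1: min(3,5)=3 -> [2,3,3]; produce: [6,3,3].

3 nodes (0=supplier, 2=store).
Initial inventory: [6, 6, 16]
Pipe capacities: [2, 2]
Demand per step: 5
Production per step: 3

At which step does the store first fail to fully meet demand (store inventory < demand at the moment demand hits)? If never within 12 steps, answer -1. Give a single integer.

Step 1: demand=5,sold=5 ship[1->2]=2 ship[0->1]=2 prod=3 -> [7 6 13]
Step 2: demand=5,sold=5 ship[1->2]=2 ship[0->1]=2 prod=3 -> [8 6 10]
Step 3: demand=5,sold=5 ship[1->2]=2 ship[0->1]=2 prod=3 -> [9 6 7]
Step 4: demand=5,sold=5 ship[1->2]=2 ship[0->1]=2 prod=3 -> [10 6 4]
Step 5: demand=5,sold=4 ship[1->2]=2 ship[0->1]=2 prod=3 -> [11 6 2]
Step 6: demand=5,sold=2 ship[1->2]=2 ship[0->1]=2 prod=3 -> [12 6 2]
Step 7: demand=5,sold=2 ship[1->2]=2 ship[0->1]=2 prod=3 -> [13 6 2]
Step 8: demand=5,sold=2 ship[1->2]=2 ship[0->1]=2 prod=3 -> [14 6 2]
Step 9: demand=5,sold=2 ship[1->2]=2 ship[0->1]=2 prod=3 -> [15 6 2]
Step 10: demand=5,sold=2 ship[1->2]=2 ship[0->1]=2 prod=3 -> [16 6 2]
Step 11: demand=5,sold=2 ship[1->2]=2 ship[0->1]=2 prod=3 -> [17 6 2]
Step 12: demand=5,sold=2 ship[1->2]=2 ship[0->1]=2 prod=3 -> [18 6 2]
First stockout at step 5

5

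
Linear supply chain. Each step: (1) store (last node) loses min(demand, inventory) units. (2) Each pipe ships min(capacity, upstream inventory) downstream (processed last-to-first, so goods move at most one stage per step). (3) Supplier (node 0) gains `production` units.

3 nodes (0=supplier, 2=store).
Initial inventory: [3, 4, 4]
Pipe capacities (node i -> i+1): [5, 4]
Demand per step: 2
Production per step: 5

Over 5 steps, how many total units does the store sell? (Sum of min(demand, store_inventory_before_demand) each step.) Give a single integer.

Answer: 10

Derivation:
Step 1: sold=2 (running total=2) -> [5 3 6]
Step 2: sold=2 (running total=4) -> [5 5 7]
Step 3: sold=2 (running total=6) -> [5 6 9]
Step 4: sold=2 (running total=8) -> [5 7 11]
Step 5: sold=2 (running total=10) -> [5 8 13]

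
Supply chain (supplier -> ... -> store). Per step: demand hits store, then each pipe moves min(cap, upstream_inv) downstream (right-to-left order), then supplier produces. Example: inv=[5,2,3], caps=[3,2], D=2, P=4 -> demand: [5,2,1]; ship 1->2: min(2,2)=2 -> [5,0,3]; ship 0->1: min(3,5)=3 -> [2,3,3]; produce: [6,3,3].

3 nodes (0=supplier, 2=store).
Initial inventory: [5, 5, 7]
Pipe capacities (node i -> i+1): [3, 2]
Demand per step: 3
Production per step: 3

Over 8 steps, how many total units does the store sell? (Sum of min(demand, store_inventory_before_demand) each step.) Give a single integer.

Answer: 21

Derivation:
Step 1: sold=3 (running total=3) -> [5 6 6]
Step 2: sold=3 (running total=6) -> [5 7 5]
Step 3: sold=3 (running total=9) -> [5 8 4]
Step 4: sold=3 (running total=12) -> [5 9 3]
Step 5: sold=3 (running total=15) -> [5 10 2]
Step 6: sold=2 (running total=17) -> [5 11 2]
Step 7: sold=2 (running total=19) -> [5 12 2]
Step 8: sold=2 (running total=21) -> [5 13 2]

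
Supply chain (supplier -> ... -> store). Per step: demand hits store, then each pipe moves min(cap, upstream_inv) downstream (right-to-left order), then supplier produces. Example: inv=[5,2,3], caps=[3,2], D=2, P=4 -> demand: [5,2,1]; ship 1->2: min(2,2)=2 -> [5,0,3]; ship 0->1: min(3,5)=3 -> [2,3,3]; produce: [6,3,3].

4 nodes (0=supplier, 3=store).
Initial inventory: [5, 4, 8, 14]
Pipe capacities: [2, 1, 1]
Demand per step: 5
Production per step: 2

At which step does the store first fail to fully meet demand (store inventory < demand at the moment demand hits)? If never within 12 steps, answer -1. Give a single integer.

Step 1: demand=5,sold=5 ship[2->3]=1 ship[1->2]=1 ship[0->1]=2 prod=2 -> [5 5 8 10]
Step 2: demand=5,sold=5 ship[2->3]=1 ship[1->2]=1 ship[0->1]=2 prod=2 -> [5 6 8 6]
Step 3: demand=5,sold=5 ship[2->3]=1 ship[1->2]=1 ship[0->1]=2 prod=2 -> [5 7 8 2]
Step 4: demand=5,sold=2 ship[2->3]=1 ship[1->2]=1 ship[0->1]=2 prod=2 -> [5 8 8 1]
Step 5: demand=5,sold=1 ship[2->3]=1 ship[1->2]=1 ship[0->1]=2 prod=2 -> [5 9 8 1]
Step 6: demand=5,sold=1 ship[2->3]=1 ship[1->2]=1 ship[0->1]=2 prod=2 -> [5 10 8 1]
Step 7: demand=5,sold=1 ship[2->3]=1 ship[1->2]=1 ship[0->1]=2 prod=2 -> [5 11 8 1]
Step 8: demand=5,sold=1 ship[2->3]=1 ship[1->2]=1 ship[0->1]=2 prod=2 -> [5 12 8 1]
Step 9: demand=5,sold=1 ship[2->3]=1 ship[1->2]=1 ship[0->1]=2 prod=2 -> [5 13 8 1]
Step 10: demand=5,sold=1 ship[2->3]=1 ship[1->2]=1 ship[0->1]=2 prod=2 -> [5 14 8 1]
Step 11: demand=5,sold=1 ship[2->3]=1 ship[1->2]=1 ship[0->1]=2 prod=2 -> [5 15 8 1]
Step 12: demand=5,sold=1 ship[2->3]=1 ship[1->2]=1 ship[0->1]=2 prod=2 -> [5 16 8 1]
First stockout at step 4

4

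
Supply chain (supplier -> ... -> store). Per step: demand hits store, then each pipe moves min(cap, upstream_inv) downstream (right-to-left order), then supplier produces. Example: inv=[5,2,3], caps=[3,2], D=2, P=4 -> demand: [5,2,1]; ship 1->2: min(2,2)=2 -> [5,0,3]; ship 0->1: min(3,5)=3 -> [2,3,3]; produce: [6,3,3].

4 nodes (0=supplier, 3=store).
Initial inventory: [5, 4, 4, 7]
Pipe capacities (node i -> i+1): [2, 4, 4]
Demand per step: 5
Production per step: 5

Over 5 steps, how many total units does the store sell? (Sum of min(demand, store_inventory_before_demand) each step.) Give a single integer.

Answer: 19

Derivation:
Step 1: sold=5 (running total=5) -> [8 2 4 6]
Step 2: sold=5 (running total=10) -> [11 2 2 5]
Step 3: sold=5 (running total=15) -> [14 2 2 2]
Step 4: sold=2 (running total=17) -> [17 2 2 2]
Step 5: sold=2 (running total=19) -> [20 2 2 2]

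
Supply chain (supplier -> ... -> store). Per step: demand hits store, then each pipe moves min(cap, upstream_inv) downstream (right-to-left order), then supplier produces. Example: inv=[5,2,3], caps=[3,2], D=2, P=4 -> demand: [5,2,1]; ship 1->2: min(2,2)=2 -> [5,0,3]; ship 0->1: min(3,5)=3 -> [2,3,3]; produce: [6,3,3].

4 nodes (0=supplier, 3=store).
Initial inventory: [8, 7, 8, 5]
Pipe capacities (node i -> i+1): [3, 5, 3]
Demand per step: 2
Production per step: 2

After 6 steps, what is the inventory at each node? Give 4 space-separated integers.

Step 1: demand=2,sold=2 ship[2->3]=3 ship[1->2]=5 ship[0->1]=3 prod=2 -> inv=[7 5 10 6]
Step 2: demand=2,sold=2 ship[2->3]=3 ship[1->2]=5 ship[0->1]=3 prod=2 -> inv=[6 3 12 7]
Step 3: demand=2,sold=2 ship[2->3]=3 ship[1->2]=3 ship[0->1]=3 prod=2 -> inv=[5 3 12 8]
Step 4: demand=2,sold=2 ship[2->3]=3 ship[1->2]=3 ship[0->1]=3 prod=2 -> inv=[4 3 12 9]
Step 5: demand=2,sold=2 ship[2->3]=3 ship[1->2]=3 ship[0->1]=3 prod=2 -> inv=[3 3 12 10]
Step 6: demand=2,sold=2 ship[2->3]=3 ship[1->2]=3 ship[0->1]=3 prod=2 -> inv=[2 3 12 11]

2 3 12 11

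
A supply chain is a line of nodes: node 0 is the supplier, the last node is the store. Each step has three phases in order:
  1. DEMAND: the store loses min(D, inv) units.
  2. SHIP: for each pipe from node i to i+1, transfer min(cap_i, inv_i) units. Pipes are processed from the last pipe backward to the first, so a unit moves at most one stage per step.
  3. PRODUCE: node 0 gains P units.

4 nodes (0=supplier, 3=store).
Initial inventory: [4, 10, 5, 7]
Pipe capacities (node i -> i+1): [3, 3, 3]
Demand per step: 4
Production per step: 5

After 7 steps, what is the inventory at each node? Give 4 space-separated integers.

Step 1: demand=4,sold=4 ship[2->3]=3 ship[1->2]=3 ship[0->1]=3 prod=5 -> inv=[6 10 5 6]
Step 2: demand=4,sold=4 ship[2->3]=3 ship[1->2]=3 ship[0->1]=3 prod=5 -> inv=[8 10 5 5]
Step 3: demand=4,sold=4 ship[2->3]=3 ship[1->2]=3 ship[0->1]=3 prod=5 -> inv=[10 10 5 4]
Step 4: demand=4,sold=4 ship[2->3]=3 ship[1->2]=3 ship[0->1]=3 prod=5 -> inv=[12 10 5 3]
Step 5: demand=4,sold=3 ship[2->3]=3 ship[1->2]=3 ship[0->1]=3 prod=5 -> inv=[14 10 5 3]
Step 6: demand=4,sold=3 ship[2->3]=3 ship[1->2]=3 ship[0->1]=3 prod=5 -> inv=[16 10 5 3]
Step 7: demand=4,sold=3 ship[2->3]=3 ship[1->2]=3 ship[0->1]=3 prod=5 -> inv=[18 10 5 3]

18 10 5 3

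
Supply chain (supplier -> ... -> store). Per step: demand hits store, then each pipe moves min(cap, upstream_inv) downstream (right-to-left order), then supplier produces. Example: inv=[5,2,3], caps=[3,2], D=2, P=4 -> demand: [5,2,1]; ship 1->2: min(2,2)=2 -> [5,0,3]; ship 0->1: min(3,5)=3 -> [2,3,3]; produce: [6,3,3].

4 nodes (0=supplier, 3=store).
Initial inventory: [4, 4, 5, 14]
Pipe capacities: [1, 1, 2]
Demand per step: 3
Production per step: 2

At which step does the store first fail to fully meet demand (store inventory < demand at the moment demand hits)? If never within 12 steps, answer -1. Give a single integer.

Step 1: demand=3,sold=3 ship[2->3]=2 ship[1->2]=1 ship[0->1]=1 prod=2 -> [5 4 4 13]
Step 2: demand=3,sold=3 ship[2->3]=2 ship[1->2]=1 ship[0->1]=1 prod=2 -> [6 4 3 12]
Step 3: demand=3,sold=3 ship[2->3]=2 ship[1->2]=1 ship[0->1]=1 prod=2 -> [7 4 2 11]
Step 4: demand=3,sold=3 ship[2->3]=2 ship[1->2]=1 ship[0->1]=1 prod=2 -> [8 4 1 10]
Step 5: demand=3,sold=3 ship[2->3]=1 ship[1->2]=1 ship[0->1]=1 prod=2 -> [9 4 1 8]
Step 6: demand=3,sold=3 ship[2->3]=1 ship[1->2]=1 ship[0->1]=1 prod=2 -> [10 4 1 6]
Step 7: demand=3,sold=3 ship[2->3]=1 ship[1->2]=1 ship[0->1]=1 prod=2 -> [11 4 1 4]
Step 8: demand=3,sold=3 ship[2->3]=1 ship[1->2]=1 ship[0->1]=1 prod=2 -> [12 4 1 2]
Step 9: demand=3,sold=2 ship[2->3]=1 ship[1->2]=1 ship[0->1]=1 prod=2 -> [13 4 1 1]
Step 10: demand=3,sold=1 ship[2->3]=1 ship[1->2]=1 ship[0->1]=1 prod=2 -> [14 4 1 1]
Step 11: demand=3,sold=1 ship[2->3]=1 ship[1->2]=1 ship[0->1]=1 prod=2 -> [15 4 1 1]
Step 12: demand=3,sold=1 ship[2->3]=1 ship[1->2]=1 ship[0->1]=1 prod=2 -> [16 4 1 1]
First stockout at step 9

9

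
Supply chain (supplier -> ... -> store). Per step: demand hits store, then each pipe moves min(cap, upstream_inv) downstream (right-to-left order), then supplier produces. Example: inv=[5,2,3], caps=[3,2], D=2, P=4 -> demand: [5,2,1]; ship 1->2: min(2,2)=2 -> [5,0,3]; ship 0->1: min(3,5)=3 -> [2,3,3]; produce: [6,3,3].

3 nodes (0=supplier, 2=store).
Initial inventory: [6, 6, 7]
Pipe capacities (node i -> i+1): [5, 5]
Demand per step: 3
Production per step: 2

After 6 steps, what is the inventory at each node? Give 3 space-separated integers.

Step 1: demand=3,sold=3 ship[1->2]=5 ship[0->1]=5 prod=2 -> inv=[3 6 9]
Step 2: demand=3,sold=3 ship[1->2]=5 ship[0->1]=3 prod=2 -> inv=[2 4 11]
Step 3: demand=3,sold=3 ship[1->2]=4 ship[0->1]=2 prod=2 -> inv=[2 2 12]
Step 4: demand=3,sold=3 ship[1->2]=2 ship[0->1]=2 prod=2 -> inv=[2 2 11]
Step 5: demand=3,sold=3 ship[1->2]=2 ship[0->1]=2 prod=2 -> inv=[2 2 10]
Step 6: demand=3,sold=3 ship[1->2]=2 ship[0->1]=2 prod=2 -> inv=[2 2 9]

2 2 9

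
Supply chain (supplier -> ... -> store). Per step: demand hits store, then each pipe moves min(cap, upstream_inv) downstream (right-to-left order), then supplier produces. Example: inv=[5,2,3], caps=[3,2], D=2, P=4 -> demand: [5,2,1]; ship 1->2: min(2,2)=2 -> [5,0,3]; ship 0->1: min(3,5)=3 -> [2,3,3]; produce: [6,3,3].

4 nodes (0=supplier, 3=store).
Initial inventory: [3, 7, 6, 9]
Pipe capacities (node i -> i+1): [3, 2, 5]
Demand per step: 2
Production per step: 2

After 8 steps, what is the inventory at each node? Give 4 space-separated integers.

Step 1: demand=2,sold=2 ship[2->3]=5 ship[1->2]=2 ship[0->1]=3 prod=2 -> inv=[2 8 3 12]
Step 2: demand=2,sold=2 ship[2->3]=3 ship[1->2]=2 ship[0->1]=2 prod=2 -> inv=[2 8 2 13]
Step 3: demand=2,sold=2 ship[2->3]=2 ship[1->2]=2 ship[0->1]=2 prod=2 -> inv=[2 8 2 13]
Step 4: demand=2,sold=2 ship[2->3]=2 ship[1->2]=2 ship[0->1]=2 prod=2 -> inv=[2 8 2 13]
Step 5: demand=2,sold=2 ship[2->3]=2 ship[1->2]=2 ship[0->1]=2 prod=2 -> inv=[2 8 2 13]
Step 6: demand=2,sold=2 ship[2->3]=2 ship[1->2]=2 ship[0->1]=2 prod=2 -> inv=[2 8 2 13]
Step 7: demand=2,sold=2 ship[2->3]=2 ship[1->2]=2 ship[0->1]=2 prod=2 -> inv=[2 8 2 13]
Step 8: demand=2,sold=2 ship[2->3]=2 ship[1->2]=2 ship[0->1]=2 prod=2 -> inv=[2 8 2 13]

2 8 2 13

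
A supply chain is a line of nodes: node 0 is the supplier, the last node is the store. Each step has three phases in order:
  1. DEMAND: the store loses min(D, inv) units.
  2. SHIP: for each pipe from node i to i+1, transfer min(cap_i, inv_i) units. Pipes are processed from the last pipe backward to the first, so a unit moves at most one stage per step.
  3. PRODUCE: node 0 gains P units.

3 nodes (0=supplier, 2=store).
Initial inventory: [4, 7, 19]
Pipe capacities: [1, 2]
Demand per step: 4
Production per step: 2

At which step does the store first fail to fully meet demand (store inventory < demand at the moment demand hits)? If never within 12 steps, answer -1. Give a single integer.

Step 1: demand=4,sold=4 ship[1->2]=2 ship[0->1]=1 prod=2 -> [5 6 17]
Step 2: demand=4,sold=4 ship[1->2]=2 ship[0->1]=1 prod=2 -> [6 5 15]
Step 3: demand=4,sold=4 ship[1->2]=2 ship[0->1]=1 prod=2 -> [7 4 13]
Step 4: demand=4,sold=4 ship[1->2]=2 ship[0->1]=1 prod=2 -> [8 3 11]
Step 5: demand=4,sold=4 ship[1->2]=2 ship[0->1]=1 prod=2 -> [9 2 9]
Step 6: demand=4,sold=4 ship[1->2]=2 ship[0->1]=1 prod=2 -> [10 1 7]
Step 7: demand=4,sold=4 ship[1->2]=1 ship[0->1]=1 prod=2 -> [11 1 4]
Step 8: demand=4,sold=4 ship[1->2]=1 ship[0->1]=1 prod=2 -> [12 1 1]
Step 9: demand=4,sold=1 ship[1->2]=1 ship[0->1]=1 prod=2 -> [13 1 1]
Step 10: demand=4,sold=1 ship[1->2]=1 ship[0->1]=1 prod=2 -> [14 1 1]
Step 11: demand=4,sold=1 ship[1->2]=1 ship[0->1]=1 prod=2 -> [15 1 1]
Step 12: demand=4,sold=1 ship[1->2]=1 ship[0->1]=1 prod=2 -> [16 1 1]
First stockout at step 9

9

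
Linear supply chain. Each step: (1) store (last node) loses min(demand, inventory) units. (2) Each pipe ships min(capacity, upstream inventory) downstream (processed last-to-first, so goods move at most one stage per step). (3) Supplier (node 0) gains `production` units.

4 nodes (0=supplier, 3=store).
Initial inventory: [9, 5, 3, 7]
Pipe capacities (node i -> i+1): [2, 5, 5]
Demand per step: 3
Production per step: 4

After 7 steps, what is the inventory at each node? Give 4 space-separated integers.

Step 1: demand=3,sold=3 ship[2->3]=3 ship[1->2]=5 ship[0->1]=2 prod=4 -> inv=[11 2 5 7]
Step 2: demand=3,sold=3 ship[2->3]=5 ship[1->2]=2 ship[0->1]=2 prod=4 -> inv=[13 2 2 9]
Step 3: demand=3,sold=3 ship[2->3]=2 ship[1->2]=2 ship[0->1]=2 prod=4 -> inv=[15 2 2 8]
Step 4: demand=3,sold=3 ship[2->3]=2 ship[1->2]=2 ship[0->1]=2 prod=4 -> inv=[17 2 2 7]
Step 5: demand=3,sold=3 ship[2->3]=2 ship[1->2]=2 ship[0->1]=2 prod=4 -> inv=[19 2 2 6]
Step 6: demand=3,sold=3 ship[2->3]=2 ship[1->2]=2 ship[0->1]=2 prod=4 -> inv=[21 2 2 5]
Step 7: demand=3,sold=3 ship[2->3]=2 ship[1->2]=2 ship[0->1]=2 prod=4 -> inv=[23 2 2 4]

23 2 2 4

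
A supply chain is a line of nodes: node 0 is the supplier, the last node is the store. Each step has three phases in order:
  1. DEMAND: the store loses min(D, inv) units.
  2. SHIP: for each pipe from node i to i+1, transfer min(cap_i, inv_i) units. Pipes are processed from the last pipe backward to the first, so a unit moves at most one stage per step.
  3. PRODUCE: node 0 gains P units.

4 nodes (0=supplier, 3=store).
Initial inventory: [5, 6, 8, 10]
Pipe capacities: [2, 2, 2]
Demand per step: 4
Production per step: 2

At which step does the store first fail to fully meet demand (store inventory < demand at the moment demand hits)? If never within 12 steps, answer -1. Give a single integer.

Step 1: demand=4,sold=4 ship[2->3]=2 ship[1->2]=2 ship[0->1]=2 prod=2 -> [5 6 8 8]
Step 2: demand=4,sold=4 ship[2->3]=2 ship[1->2]=2 ship[0->1]=2 prod=2 -> [5 6 8 6]
Step 3: demand=4,sold=4 ship[2->3]=2 ship[1->2]=2 ship[0->1]=2 prod=2 -> [5 6 8 4]
Step 4: demand=4,sold=4 ship[2->3]=2 ship[1->2]=2 ship[0->1]=2 prod=2 -> [5 6 8 2]
Step 5: demand=4,sold=2 ship[2->3]=2 ship[1->2]=2 ship[0->1]=2 prod=2 -> [5 6 8 2]
Step 6: demand=4,sold=2 ship[2->3]=2 ship[1->2]=2 ship[0->1]=2 prod=2 -> [5 6 8 2]
Step 7: demand=4,sold=2 ship[2->3]=2 ship[1->2]=2 ship[0->1]=2 prod=2 -> [5 6 8 2]
Step 8: demand=4,sold=2 ship[2->3]=2 ship[1->2]=2 ship[0->1]=2 prod=2 -> [5 6 8 2]
Step 9: demand=4,sold=2 ship[2->3]=2 ship[1->2]=2 ship[0->1]=2 prod=2 -> [5 6 8 2]
Step 10: demand=4,sold=2 ship[2->3]=2 ship[1->2]=2 ship[0->1]=2 prod=2 -> [5 6 8 2]
Step 11: demand=4,sold=2 ship[2->3]=2 ship[1->2]=2 ship[0->1]=2 prod=2 -> [5 6 8 2]
Step 12: demand=4,sold=2 ship[2->3]=2 ship[1->2]=2 ship[0->1]=2 prod=2 -> [5 6 8 2]
First stockout at step 5

5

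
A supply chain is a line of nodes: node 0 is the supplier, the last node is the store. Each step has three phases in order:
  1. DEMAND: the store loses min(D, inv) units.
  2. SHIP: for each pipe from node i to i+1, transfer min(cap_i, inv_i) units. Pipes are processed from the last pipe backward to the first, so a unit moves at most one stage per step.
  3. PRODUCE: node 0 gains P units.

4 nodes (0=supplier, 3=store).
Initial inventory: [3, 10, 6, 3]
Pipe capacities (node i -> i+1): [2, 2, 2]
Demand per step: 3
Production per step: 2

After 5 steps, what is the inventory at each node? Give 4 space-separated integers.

Step 1: demand=3,sold=3 ship[2->3]=2 ship[1->2]=2 ship[0->1]=2 prod=2 -> inv=[3 10 6 2]
Step 2: demand=3,sold=2 ship[2->3]=2 ship[1->2]=2 ship[0->1]=2 prod=2 -> inv=[3 10 6 2]
Step 3: demand=3,sold=2 ship[2->3]=2 ship[1->2]=2 ship[0->1]=2 prod=2 -> inv=[3 10 6 2]
Step 4: demand=3,sold=2 ship[2->3]=2 ship[1->2]=2 ship[0->1]=2 prod=2 -> inv=[3 10 6 2]
Step 5: demand=3,sold=2 ship[2->3]=2 ship[1->2]=2 ship[0->1]=2 prod=2 -> inv=[3 10 6 2]

3 10 6 2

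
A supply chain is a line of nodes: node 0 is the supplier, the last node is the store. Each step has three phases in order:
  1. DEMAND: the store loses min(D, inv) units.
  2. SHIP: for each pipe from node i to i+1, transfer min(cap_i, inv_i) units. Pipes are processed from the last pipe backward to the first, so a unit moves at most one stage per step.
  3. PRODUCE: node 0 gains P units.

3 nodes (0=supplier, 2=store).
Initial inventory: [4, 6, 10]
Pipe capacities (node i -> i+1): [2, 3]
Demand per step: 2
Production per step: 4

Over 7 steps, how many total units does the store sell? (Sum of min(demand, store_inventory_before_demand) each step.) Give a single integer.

Step 1: sold=2 (running total=2) -> [6 5 11]
Step 2: sold=2 (running total=4) -> [8 4 12]
Step 3: sold=2 (running total=6) -> [10 3 13]
Step 4: sold=2 (running total=8) -> [12 2 14]
Step 5: sold=2 (running total=10) -> [14 2 14]
Step 6: sold=2 (running total=12) -> [16 2 14]
Step 7: sold=2 (running total=14) -> [18 2 14]

Answer: 14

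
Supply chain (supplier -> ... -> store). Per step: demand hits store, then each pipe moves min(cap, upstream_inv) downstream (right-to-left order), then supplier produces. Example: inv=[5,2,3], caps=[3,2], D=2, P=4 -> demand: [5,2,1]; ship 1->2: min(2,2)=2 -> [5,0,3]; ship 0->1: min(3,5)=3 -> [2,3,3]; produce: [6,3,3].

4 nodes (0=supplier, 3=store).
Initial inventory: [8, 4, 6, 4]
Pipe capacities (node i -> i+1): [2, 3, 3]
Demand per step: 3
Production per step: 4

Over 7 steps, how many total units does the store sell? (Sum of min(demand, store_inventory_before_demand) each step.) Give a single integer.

Answer: 21

Derivation:
Step 1: sold=3 (running total=3) -> [10 3 6 4]
Step 2: sold=3 (running total=6) -> [12 2 6 4]
Step 3: sold=3 (running total=9) -> [14 2 5 4]
Step 4: sold=3 (running total=12) -> [16 2 4 4]
Step 5: sold=3 (running total=15) -> [18 2 3 4]
Step 6: sold=3 (running total=18) -> [20 2 2 4]
Step 7: sold=3 (running total=21) -> [22 2 2 3]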